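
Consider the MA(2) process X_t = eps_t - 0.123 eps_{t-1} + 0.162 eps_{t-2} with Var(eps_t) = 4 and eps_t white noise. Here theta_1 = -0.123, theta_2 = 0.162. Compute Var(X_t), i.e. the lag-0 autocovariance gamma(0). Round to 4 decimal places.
\gamma(0) = 4.1655

For an MA(q) process X_t = eps_t + sum_i theta_i eps_{t-i} with
Var(eps_t) = sigma^2, the variance is
  gamma(0) = sigma^2 * (1 + sum_i theta_i^2).
  sum_i theta_i^2 = (-0.123)^2 + (0.162)^2 = 0.015129 + 0.026244 = 0.041373.
  gamma(0) = 4 * (1 + 0.041373) = 4 * 1.041373 = 4.165492, which rounds to 4.1655.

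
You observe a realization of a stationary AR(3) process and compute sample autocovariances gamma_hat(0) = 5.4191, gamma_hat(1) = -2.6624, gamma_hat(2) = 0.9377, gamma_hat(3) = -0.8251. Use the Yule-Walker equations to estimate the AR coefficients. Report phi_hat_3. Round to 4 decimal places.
\hat\phi_{3} = -0.1380

The Yule-Walker equations for an AR(p) process read, in matrix form,
  Gamma_p phi = r_p,   with   (Gamma_p)_{ij} = gamma(|i - j|),
                       (r_p)_i = gamma(i),   i,j = 1..p.
Substitute the sample gammas (Toeplitz matrix and right-hand side of size 3):
  Gamma_p = [[5.4191, -2.6624, 0.9377], [-2.6624, 5.4191, -2.6624], [0.9377, -2.6624, 5.4191]]
  r_p     = [-2.6624, 0.9377, -0.8251]
Written out (R1..R3):
  (R1) 5.4191 phi_1 - 2.6624 phi_2 + 0.9377 phi_3 = -2.6624
  (R2) -2.6624 phi_1 + 5.4191 phi_2 - 2.6624 phi_3 = 0.9377
  (R3) 0.9377 phi_1 - 2.6624 phi_2 + 5.4191 phi_3 = -0.8251
Gaussian elimination:
  R2 <- R2 - (-2.6624/5.4191) R1 = R2 - (-0.491299) R1:  4.111065 phi_2 - 2.201709 phi_3 = -0.370335
  R3 <- R3 - (0.9377/5.4191) R1 = R3 - (0.173036) R1:  -2.201709 phi_2 + 5.256844 phi_3 = -0.364409
  R3 <- R3 - (-2.201709/4.111065) R2 = R3 - (-0.535557) R2:  4.077704 phi_3 = -0.562744
Back-substitution:
  phi_hat_3 = -0.562744 / 4.077704 = -0.138005
  phi_hat_2 = (-0.370335 - (-2.201709)(-0.138005)) / 4.111065 = -0.163992
  phi_hat_1 = (-2.6624 - (-2.6624)(-0.163992) - (0.9377)(-0.138005)) / 5.4191 = -0.547989
So phi_hat = [-0.5480, -0.1640, -0.1380].
Therefore phi_hat_3 = -0.1380.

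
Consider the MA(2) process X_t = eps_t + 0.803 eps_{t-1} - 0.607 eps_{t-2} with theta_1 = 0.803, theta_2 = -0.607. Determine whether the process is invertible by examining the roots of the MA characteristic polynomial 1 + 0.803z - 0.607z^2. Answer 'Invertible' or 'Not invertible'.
\text{Not invertible}

The MA(q) characteristic polynomial is P(z) = 1 + 0.803z - 0.607z^2.
Invertibility requires all roots to lie outside the unit circle, i.e. |z| > 1 for every root.
Set 1 + (0.803) z + (-0.607) z^2 = 0, i.e. a z^2 + b z + c = 0 with a = -0.607, b = 0.803, c = 1.
Discriminant D = b^2 - 4ac = (0.803)^2 - 4*(-0.607)*1 = 0.644809 - (-2.428) = 3.072809.
D >= 0, so the roots are real: z = (-b +/- sqrt(D)) / (2a) = (-0.803 +/- 1.752943) / (-1.214).
  z_1 = (-0.803 + 1.752943) / (-1.214) = -0.7825,   |z_1| = 0.7825.
  z_2 = (-0.803 - 1.752943) / (-1.214) = 2.1054,   |z_2| = 2.1054.
Moduli of all roots: 0.7825, 2.1054.
All moduli strictly greater than 1? No.
Verdict: Not invertible.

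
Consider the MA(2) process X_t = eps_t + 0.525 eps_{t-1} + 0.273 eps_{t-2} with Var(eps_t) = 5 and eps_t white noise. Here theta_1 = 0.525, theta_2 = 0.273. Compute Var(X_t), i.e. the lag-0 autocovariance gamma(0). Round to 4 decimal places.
\gamma(0) = 6.7508

For an MA(q) process X_t = eps_t + sum_i theta_i eps_{t-i} with
Var(eps_t) = sigma^2, the variance is
  gamma(0) = sigma^2 * (1 + sum_i theta_i^2).
  sum_i theta_i^2 = (0.525)^2 + (0.273)^2 = 0.275625 + 0.074529 = 0.350154.
  gamma(0) = 5 * (1 + 0.350154) = 5 * 1.350154 = 6.75077, which rounds to 6.7508.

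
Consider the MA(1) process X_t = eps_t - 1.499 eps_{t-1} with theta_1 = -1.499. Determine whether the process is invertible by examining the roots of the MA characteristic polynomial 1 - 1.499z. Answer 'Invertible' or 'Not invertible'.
\text{Not invertible}

The MA(q) characteristic polynomial is P(z) = 1 - 1.499z.
Invertibility requires all roots to lie outside the unit circle, i.e. |z| > 1 for every root.
This is linear in z: 1 + (-1.499) z = 0  =>  z = -1/(-1.499) = 0.667111,  |z| = 0.667111.
Moduli of all roots: 0.6671.
All moduli strictly greater than 1? No.
Verdict: Not invertible.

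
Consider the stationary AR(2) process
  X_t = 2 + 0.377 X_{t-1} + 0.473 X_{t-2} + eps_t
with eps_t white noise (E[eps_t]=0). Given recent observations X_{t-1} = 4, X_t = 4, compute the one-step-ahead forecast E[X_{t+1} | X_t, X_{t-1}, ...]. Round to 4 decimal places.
E[X_{t+1} \mid \mathcal F_t] = 5.4000

For an AR(p) model X_t = c + sum_i phi_i X_{t-i} + eps_t, the
one-step-ahead conditional mean is
  E[X_{t+1} | X_t, ...] = c + sum_i phi_i X_{t+1-i}.
Substitute known values:
  E[X_{t+1} | ...] = 2 + (0.377) * (4) + (0.473) * (4)
                   = 5.4000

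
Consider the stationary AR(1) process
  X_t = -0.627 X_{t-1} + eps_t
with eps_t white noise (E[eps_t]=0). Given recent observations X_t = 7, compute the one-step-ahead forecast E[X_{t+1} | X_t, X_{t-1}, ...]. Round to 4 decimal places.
E[X_{t+1} \mid \mathcal F_t] = -4.3890

For an AR(p) model X_t = c + sum_i phi_i X_{t-i} + eps_t, the
one-step-ahead conditional mean is
  E[X_{t+1} | X_t, ...] = c + sum_i phi_i X_{t+1-i}.
Substitute known values:
  E[X_{t+1} | ...] = (-0.627) * (7)
                   = -4.3890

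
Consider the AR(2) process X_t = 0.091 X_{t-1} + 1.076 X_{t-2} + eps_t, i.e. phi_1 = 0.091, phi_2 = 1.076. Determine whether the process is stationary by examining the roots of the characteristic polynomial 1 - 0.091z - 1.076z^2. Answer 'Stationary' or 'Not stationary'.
\text{Not stationary}

The AR(p) characteristic polynomial is P(z) = 1 - 0.091z - 1.076z^2.
Stationarity requires all roots to lie outside the unit circle, i.e. |z| > 1 for every root.
Set 1 + (-0.091) z + (-1.076) z^2 = 0, i.e. a z^2 + b z + c = 0 with a = -1.076, b = -0.091, c = 1.
Discriminant D = b^2 - 4ac = (-0.091)^2 - 4*(-1.076)*1 = 0.008281 - (-4.304) = 4.312281.
D >= 0, so the roots are real: z = (-b +/- sqrt(D)) / (2a) = (0.091 +/- 2.076603) / (-2.152).
  z_1 = (0.091 + 2.076603) / (-2.152) = -1.0073,   |z_1| = 1.0073.
  z_2 = (0.091 - 2.076603) / (-2.152) = 0.9227,   |z_2| = 0.9227.
Moduli of all roots: 1.0073, 0.9227.
All moduli strictly greater than 1? No.
Verdict: Not stationary.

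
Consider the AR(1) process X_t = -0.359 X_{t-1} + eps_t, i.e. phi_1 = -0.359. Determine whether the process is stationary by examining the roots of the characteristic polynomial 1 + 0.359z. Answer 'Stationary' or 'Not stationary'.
\text{Stationary}

The AR(p) characteristic polynomial is P(z) = 1 + 0.359z.
Stationarity requires all roots to lie outside the unit circle, i.e. |z| > 1 for every root.
This is linear in z: 1 + (0.359) z = 0  =>  z = -1/(0.359) = -2.785515,  |z| = 2.785515.
Moduli of all roots: 2.7855.
All moduli strictly greater than 1? Yes.
Verdict: Stationary.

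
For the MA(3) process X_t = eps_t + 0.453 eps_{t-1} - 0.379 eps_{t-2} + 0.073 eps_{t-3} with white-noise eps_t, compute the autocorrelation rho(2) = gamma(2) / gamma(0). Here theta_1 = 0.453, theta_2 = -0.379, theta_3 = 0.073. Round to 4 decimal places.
\rho(2) = -0.2555

For an MA(q) process with theta_0 = 1, the autocovariance is
  gamma(k) = sigma^2 * sum_{i=0..q-k} theta_i * theta_{i+k},
and rho(k) = gamma(k) / gamma(0). Sigma^2 cancels.
  numerator   = (1)*(-0.379) + (0.453)*(0.073) = -0.345931.
  denominator = (1)^2 + (0.453)^2 + (-0.379)^2 + (0.073)^2 = 1.354179.
  rho(2) = -0.345931 / 1.354179 = -0.2555.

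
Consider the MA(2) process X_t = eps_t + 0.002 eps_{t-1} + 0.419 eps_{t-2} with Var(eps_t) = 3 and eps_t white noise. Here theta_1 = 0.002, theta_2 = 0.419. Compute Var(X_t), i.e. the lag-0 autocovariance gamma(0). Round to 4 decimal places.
\gamma(0) = 3.5267

For an MA(q) process X_t = eps_t + sum_i theta_i eps_{t-i} with
Var(eps_t) = sigma^2, the variance is
  gamma(0) = sigma^2 * (1 + sum_i theta_i^2).
  sum_i theta_i^2 = (0.002)^2 + (0.419)^2 = 0.000004 + 0.175561 = 0.175565.
  gamma(0) = 3 * (1 + 0.175565) = 3 * 1.175565 = 3.526695, which rounds to 3.5267.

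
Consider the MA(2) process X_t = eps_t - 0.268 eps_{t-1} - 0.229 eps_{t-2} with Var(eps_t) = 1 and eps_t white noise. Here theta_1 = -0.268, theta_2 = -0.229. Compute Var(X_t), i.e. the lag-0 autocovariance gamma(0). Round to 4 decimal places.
\gamma(0) = 1.1243

For an MA(q) process X_t = eps_t + sum_i theta_i eps_{t-i} with
Var(eps_t) = sigma^2, the variance is
  gamma(0) = sigma^2 * (1 + sum_i theta_i^2).
  sum_i theta_i^2 = (-0.268)^2 + (-0.229)^2 = 0.071824 + 0.052441 = 0.124265.
  gamma(0) = 1 * (1 + 0.124265) = 1 * 1.124265 = 1.124265, which rounds to 1.1243.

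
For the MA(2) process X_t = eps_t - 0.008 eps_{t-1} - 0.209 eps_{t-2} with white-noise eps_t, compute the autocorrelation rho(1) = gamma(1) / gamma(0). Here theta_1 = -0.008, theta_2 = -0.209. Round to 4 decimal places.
\rho(1) = -0.0061

For an MA(q) process with theta_0 = 1, the autocovariance is
  gamma(k) = sigma^2 * sum_{i=0..q-k} theta_i * theta_{i+k},
and rho(k) = gamma(k) / gamma(0). Sigma^2 cancels.
  numerator   = (1)*(-0.008) + (-0.008)*(-0.209) = -0.006328.
  denominator = (1)^2 + (-0.008)^2 + (-0.209)^2 = 1.043745.
  rho(1) = -0.006328 / 1.043745 = -0.0061.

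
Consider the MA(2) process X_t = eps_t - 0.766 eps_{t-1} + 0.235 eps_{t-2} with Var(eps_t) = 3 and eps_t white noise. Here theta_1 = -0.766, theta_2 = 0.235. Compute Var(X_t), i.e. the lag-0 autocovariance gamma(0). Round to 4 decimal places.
\gamma(0) = 4.9259

For an MA(q) process X_t = eps_t + sum_i theta_i eps_{t-i} with
Var(eps_t) = sigma^2, the variance is
  gamma(0) = sigma^2 * (1 + sum_i theta_i^2).
  sum_i theta_i^2 = (-0.766)^2 + (0.235)^2 = 0.586756 + 0.055225 = 0.641981.
  gamma(0) = 3 * (1 + 0.641981) = 3 * 1.641981 = 4.925943, which rounds to 4.9259.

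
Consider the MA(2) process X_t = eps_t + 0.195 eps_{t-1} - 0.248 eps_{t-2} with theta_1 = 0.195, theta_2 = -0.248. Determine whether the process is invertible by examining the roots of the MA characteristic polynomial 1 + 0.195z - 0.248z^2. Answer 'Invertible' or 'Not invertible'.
\text{Invertible}

The MA(q) characteristic polynomial is P(z) = 1 + 0.195z - 0.248z^2.
Invertibility requires all roots to lie outside the unit circle, i.e. |z| > 1 for every root.
Set 1 + (0.195) z + (-0.248) z^2 = 0, i.e. a z^2 + b z + c = 0 with a = -0.248, b = 0.195, c = 1.
Discriminant D = b^2 - 4ac = (0.195)^2 - 4*(-0.248)*1 = 0.038025 - (-0.992) = 1.030025.
D >= 0, so the roots are real: z = (-b +/- sqrt(D)) / (2a) = (-0.195 +/- 1.014901) / (-0.496).
  z_1 = (-0.195 + 1.014901) / (-0.496) = -1.653,   |z_1| = 1.653.
  z_2 = (-0.195 - 1.014901) / (-0.496) = 2.4393,   |z_2| = 2.4393.
Moduli of all roots: 1.6530, 2.4393.
All moduli strictly greater than 1? Yes.
Verdict: Invertible.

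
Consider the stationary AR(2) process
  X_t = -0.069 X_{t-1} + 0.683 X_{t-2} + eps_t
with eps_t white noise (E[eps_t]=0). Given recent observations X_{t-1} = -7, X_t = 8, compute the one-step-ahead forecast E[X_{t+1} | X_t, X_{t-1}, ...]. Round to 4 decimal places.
E[X_{t+1} \mid \mathcal F_t] = -5.3330

For an AR(p) model X_t = c + sum_i phi_i X_{t-i} + eps_t, the
one-step-ahead conditional mean is
  E[X_{t+1} | X_t, ...] = c + sum_i phi_i X_{t+1-i}.
Substitute known values:
  E[X_{t+1} | ...] = (-0.069) * (8) + (0.683) * (-7)
                   = -5.3330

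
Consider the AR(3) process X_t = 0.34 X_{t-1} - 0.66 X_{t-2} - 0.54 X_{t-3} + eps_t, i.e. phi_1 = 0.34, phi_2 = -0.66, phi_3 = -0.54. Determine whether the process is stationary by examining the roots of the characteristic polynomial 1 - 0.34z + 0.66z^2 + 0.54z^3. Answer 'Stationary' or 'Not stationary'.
\text{Not stationary}

The AR(p) characteristic polynomial is P(z) = 1 - 0.34z + 0.66z^2 + 0.54z^3.
Stationarity requires all roots to lie outside the unit circle, i.e. |z| > 1 for every root.
Degree 3: look for a simple real root z0 first, then factor out (1 - z/z0) and solve the remaining quadratic.
Testing z0 = -2: P(-2) = 1 + (-0.34)(-2) + (0.66)(-2)^2 + (0.54)(-2)^3
  = 1 + (0.68) + (2.64) + (-4.32) = 0.  So z_0 = -2 is a root, |z_0| = 2.
Divide out the factor (1 + 0.5 z) = (1 - z/z0) (since 1/z0 = -0.5):
  P(z) = (1 + 0.5 z)(1 + (-0.84) z + (1.08) z^2)
  [check: z-coef -0.84 - (-0.5) = -0.34; z^2-coef 1.08 - (-0.5)(-0.84) = 0.66; z^3-coef -(-0.5)(1.08) = 0.54.]
Remaining roots from the quadratic factor 1 + (-0.84) z + (1.08) z^2:
  Set 1 + (-0.84) z + (1.08) z^2 = 0, i.e. a z^2 + b z + c = 0 with a = 1.08, b = -0.84, c = 1.
  Discriminant D = b^2 - 4ac = (-0.84)^2 - 4*(1.08)*1 = 0.7056 - (4.32) = -3.6144.
  D < 0, so the roots are the complex-conjugate pair z = (-b +/- i sqrt(-D)) / (2a) = 0.3889 +/- 0.8802i.
  For a conjugate pair |z|^2 = z * conj(z) = (product of roots) = c/a = 1/(1.08) = 0.925926, so |z| = sqrt(0.925926) = 0.9623 for both roots.
Moduli of all roots: 2.0000, 0.9623, 0.9623.
All moduli strictly greater than 1? No.
Verdict: Not stationary.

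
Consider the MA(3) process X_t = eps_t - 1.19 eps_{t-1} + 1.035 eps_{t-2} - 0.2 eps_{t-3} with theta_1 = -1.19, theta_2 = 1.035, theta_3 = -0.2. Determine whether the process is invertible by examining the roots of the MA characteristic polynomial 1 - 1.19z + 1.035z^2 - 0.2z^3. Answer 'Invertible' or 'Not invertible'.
\text{Invertible}

The MA(q) characteristic polynomial is P(z) = 1 - 1.19z + 1.035z^2 - 0.2z^3.
Invertibility requires all roots to lie outside the unit circle, i.e. |z| > 1 for every root.
Degree 3: look for a simple real root z0 first, then factor out (1 - z/z0) and solve the remaining quadratic.
Testing z0 = 4: P(4) = 1 + (-1.19)(4) + (1.035)(4)^2 + (-0.2)(4)^3
  = 1 + (-4.76) + (16.56) + (-12.8) = 0.  So z_0 = 4 is a root, |z_0| = 4.
Divide out the factor (1 - 0.25 z) = (1 - z/z0) (since 1/z0 = 0.25):
  P(z) = (1 - 0.25 z)(1 + (-0.94) z + (0.8) z^2)
  [check: z-coef -0.94 - (0.25) = -1.19; z^2-coef 0.8 - (0.25)(-0.94) = 1.035; z^3-coef -(0.25)(0.8) = -0.2.]
Remaining roots from the quadratic factor 1 + (-0.94) z + (0.8) z^2:
  Set 1 + (-0.94) z + (0.8) z^2 = 0, i.e. a z^2 + b z + c = 0 with a = 0.8, b = -0.94, c = 1.
  Discriminant D = b^2 - 4ac = (-0.94)^2 - 4*(0.8)*1 = 0.8836 - (3.2) = -2.3164.
  D < 0, so the roots are the complex-conjugate pair z = (-b +/- i sqrt(-D)) / (2a) = 0.5875 +/- 0.9512i.
  For a conjugate pair |z|^2 = z * conj(z) = (product of roots) = c/a = 1/(0.8) = 1.25, so |z| = sqrt(1.25) = 1.118 for both roots.
Moduli of all roots: 4.0000, 1.1180, 1.1180.
All moduli strictly greater than 1? Yes.
Verdict: Invertible.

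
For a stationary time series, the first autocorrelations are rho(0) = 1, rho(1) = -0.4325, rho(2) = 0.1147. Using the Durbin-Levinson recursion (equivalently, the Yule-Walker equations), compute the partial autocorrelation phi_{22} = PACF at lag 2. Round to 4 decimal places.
\phi_{22} = -0.0890

The PACF at lag k is phi_{kk}, the last component of the solution
to the Yule-Walker system G_k phi = r_k where
  (G_k)_{ij} = rho(|i - j|), (r_k)_i = rho(i), i,j = 1..k.
Equivalently, Durbin-Levinson gives phi_{kk} iteratively:
  phi_{11} = rho(1)
  phi_{kk} = [rho(k) - sum_{j=1..k-1} phi_{k-1,j} rho(k-j)]
            / [1 - sum_{j=1..k-1} phi_{k-1,j} rho(j)],
  phi_{k,j} = phi_{k-1,j} - phi_{kk} phi_{k-1,k-j},  j = 1..k-1.
Step k = 1:
  phi_11 = rho(1) = -0.4325.
Step k = 2:
  phi_22 = [rho(2) - phi_11 rho(1)] / [1 - phi_11 rho(1)] = [0.1147 - (-0.4325)(-0.4325)] / [1 - (-0.4325)(-0.4325)]
         = -0.07235625 / 0.81294375 = -0.089.
Therefore phi_{22} = -0.0890.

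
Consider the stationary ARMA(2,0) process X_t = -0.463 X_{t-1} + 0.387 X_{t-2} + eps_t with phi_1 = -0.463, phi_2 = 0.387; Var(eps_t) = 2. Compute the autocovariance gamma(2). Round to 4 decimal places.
\gamma(2) = 4.0346

Multiply the model equation by X_{t-k} and take expectations. With theta_0 = psi_0 = 1 and psi_j the MA(infinity) weights, this gives
  gamma(k) - sum_i phi_i gamma(k-i) = c_k,
  c_k = sigma^2 * sum_{j=k..q} theta_j psi_{j-k}   (c_k = 0 for k > q),
using gamma(-m) = gamma(m).
Pure AR (q = 0): c_0 = sigma^2 = 2, c_k = 0 for k >= 1.
Equations for k = 0, 1, 2 (AR order 2, c_2 = 0):
  (E0) gamma(0) = phi_1 gamma(1) + phi_2 gamma(2) + c_0
  (E1) gamma(1) = phi_1 gamma(0) + phi_2 gamma(1) + c_1
  (E2) gamma(2) = phi_1 gamma(1) + phi_2 gamma(0)
From (E1): gamma(1) = A gamma(0) + B with
  A = phi_1 / (1 - phi_2) = -0.463 / 0.613 = -0.755302,   B = c_1 / (1 - phi_2) = 0 / 0.613 = 0.
Insert (E2) into (E0): gamma(0) (1 - phi_2^2) = phi_1 (1 + phi_2) gamma(1) + c_0.
  phi_1 (1 + phi_2) = (-0.463)(1.387) = -0.642181,   1 - phi_2^2 = 0.850231.
Replace gamma(1) by A gamma(0) + B and collect gamma(0):
  gamma(0) [0.850231 - (-0.642181)(-0.755302)] = c_0 = 2
  gamma(0) * 0.365191 = 2
  gamma(0) = 2 / 0.365191 = 5.476593.
  gamma(1) = A gamma(0) = (-0.755302)(5.476593) = -4.136481.
  gamma(2) = phi_1 gamma(1) + phi_2 gamma(0) = (-0.463)(-4.136481) + (0.387)(5.476593) = 4.034632.
Therefore gamma(2) = 4.0346 (to 4 decimal places).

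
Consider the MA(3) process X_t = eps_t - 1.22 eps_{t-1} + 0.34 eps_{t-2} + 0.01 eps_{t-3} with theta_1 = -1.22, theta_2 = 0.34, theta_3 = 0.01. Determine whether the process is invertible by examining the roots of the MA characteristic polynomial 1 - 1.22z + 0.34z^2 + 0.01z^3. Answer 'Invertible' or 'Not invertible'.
\text{Invertible}

The MA(q) characteristic polynomial is P(z) = 1 - 1.22z + 0.34z^2 + 0.01z^3.
Invertibility requires all roots to lie outside the unit circle, i.e. |z| > 1 for every root.
Degree 3: look for a simple real root z0 first, then factor out (1 - z/z0) and solve the remaining quadratic.
Testing z0 = 2: P(2) = 1 + (-1.22)(2) + (0.34)(2)^2 + (0.01)(2)^3
  = 1 + (-2.44) + (1.36) + (0.08) = 0.  So z_0 = 2 is a root, |z_0| = 2.
Divide out the factor (1 - 0.5 z) = (1 - z/z0) (since 1/z0 = 0.5):
  P(z) = (1 - 0.5 z)(1 + (-0.72) z + (-0.02) z^2)
  [check: z-coef -0.72 - (0.5) = -1.22; z^2-coef -0.02 - (0.5)(-0.72) = 0.34; z^3-coef -(0.5)(-0.02) = 0.01.]
Remaining roots from the quadratic factor 1 + (-0.72) z + (-0.02) z^2:
  Set 1 + (-0.72) z + (-0.02) z^2 = 0, i.e. a z^2 + b z + c = 0 with a = -0.02, b = -0.72, c = 1.
  Discriminant D = b^2 - 4ac = (-0.72)^2 - 4*(-0.02)*1 = 0.5184 - (-0.08) = 0.5984.
  D >= 0, so the roots are real: z = (-b +/- sqrt(D)) / (2a) = (0.72 +/- 0.773563) / (-0.04).
    z_1 = (0.72 + 0.773563) / (-0.04) = -37.3391,   |z_1| = 37.3391.
    z_2 = (0.72 - 0.773563) / (-0.04) = 1.3391,   |z_2| = 1.3391.
Moduli of all roots: 2.0000, 37.3391, 1.3391.
All moduli strictly greater than 1? Yes.
Verdict: Invertible.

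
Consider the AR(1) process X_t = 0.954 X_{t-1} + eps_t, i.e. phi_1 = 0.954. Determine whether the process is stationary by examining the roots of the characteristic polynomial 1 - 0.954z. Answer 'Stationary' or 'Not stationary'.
\text{Stationary}

The AR(p) characteristic polynomial is P(z) = 1 - 0.954z.
Stationarity requires all roots to lie outside the unit circle, i.e. |z| > 1 for every root.
This is linear in z: 1 + (-0.954) z = 0  =>  z = -1/(-0.954) = 1.048218,  |z| = 1.048218.
Moduli of all roots: 1.0482.
All moduli strictly greater than 1? Yes.
Verdict: Stationary.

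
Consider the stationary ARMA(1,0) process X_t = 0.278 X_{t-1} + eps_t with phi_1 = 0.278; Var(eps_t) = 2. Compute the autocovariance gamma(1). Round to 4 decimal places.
\gamma(1) = 0.6026

Multiply the model equation by X_{t-k} and take expectations. With theta_0 = psi_0 = 1 and psi_j the MA(infinity) weights, this gives
  gamma(k) - sum_i phi_i gamma(k-i) = c_k,
  c_k = sigma^2 * sum_{j=k..q} theta_j psi_{j-k}   (c_k = 0 for k > q),
using gamma(-m) = gamma(m).
Pure AR (q = 0): c_0 = sigma^2 = 2, c_k = 0 for k >= 1.
Equations for k = 0 and k = 1 (AR order 1):
  gamma(0) = phi_1 gamma(1) + c_0
  gamma(1) = phi_1 gamma(0) + c_1
Substituting the second into the first: gamma(0) (1 - phi_1^2) = c_0 + phi_1 c_1, so
  gamma(0) = c_0 / (1 - phi_1^2) = 2 / (1 - (0.278)^2) = 2 / 0.922716 = 2.167514.
  gamma(1) = phi_1 gamma(0) = (0.278)(2.167514) = 0.602569.
Therefore gamma(1) = 0.6026 (to 4 decimal places).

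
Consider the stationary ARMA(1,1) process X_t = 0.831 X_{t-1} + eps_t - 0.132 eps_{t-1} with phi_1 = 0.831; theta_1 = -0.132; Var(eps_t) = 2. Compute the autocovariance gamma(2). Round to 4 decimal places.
\gamma(2) = 3.3425

Multiply the model equation by X_{t-k} and take expectations. With theta_0 = psi_0 = 1 and psi_j the MA(infinity) weights, this gives
  gamma(k) - sum_i phi_i gamma(k-i) = c_k,
  c_k = sigma^2 * sum_{j=k..q} theta_j psi_{j-k}   (c_k = 0 for k > q),
using gamma(-m) = gamma(m).
psi-weights needed (psi_j = theta_j + sum_i phi_i psi_{j-i}):
  psi_1 = theta_1 + phi_1 = -0.132 + (0.831) = 0.699
Right-hand sides:
  c_0 = sigma^2 (1 + theta_1 psi_1) = 2 * (1 + (-0.132)(0.699)) = 2 * 0.907732 = 1.815464
  c_1 = sigma^2 theta_1 = 2 * (-0.132) = -0.264
  c_2 = 0
Equations for k = 0 and k = 1 (AR order 1):
  gamma(0) = phi_1 gamma(1) + c_0
  gamma(1) = phi_1 gamma(0) + c_1
Substituting the second into the first: gamma(0) (1 - phi_1^2) = c_0 + phi_1 c_1, so
  gamma(0) = (c_0 + phi_1 c_1) / (1 - phi_1^2) = (1.815464 + (0.831)(-0.264)) / (1 - (0.831)^2) = 1.59608 / 0.309439 = 5.157979.
  gamma(1) = phi_1 gamma(0) + c_1 = (0.831)(5.157979) + (-0.264) = 4.022281.
For k = 2 (> q): gamma(2) = phi_1 gamma(1) = (0.831)(4.022281) = 3.342515.
Therefore gamma(2) = 3.3425 (to 4 decimal places).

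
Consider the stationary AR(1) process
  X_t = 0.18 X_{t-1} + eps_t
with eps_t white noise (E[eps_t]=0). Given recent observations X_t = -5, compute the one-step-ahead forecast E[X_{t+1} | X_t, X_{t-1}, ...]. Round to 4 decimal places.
E[X_{t+1} \mid \mathcal F_t] = -0.9000

For an AR(p) model X_t = c + sum_i phi_i X_{t-i} + eps_t, the
one-step-ahead conditional mean is
  E[X_{t+1} | X_t, ...] = c + sum_i phi_i X_{t+1-i}.
Substitute known values:
  E[X_{t+1} | ...] = (0.18) * (-5)
                   = -0.9000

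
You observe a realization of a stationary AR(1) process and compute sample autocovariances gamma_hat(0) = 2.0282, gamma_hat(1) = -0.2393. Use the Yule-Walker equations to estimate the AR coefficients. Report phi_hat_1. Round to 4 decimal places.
\hat\phi_{1} = -0.1180

The Yule-Walker equations for an AR(p) process read, in matrix form,
  Gamma_p phi = r_p,   with   (Gamma_p)_{ij} = gamma(|i - j|),
                       (r_p)_i = gamma(i),   i,j = 1..p.
Substitute the sample gammas (Toeplitz matrix and right-hand side of size 1):
  Gamma_p = [[2.0282]]
  r_p     = [-0.2393]
With p = 1 this is the single equation gamma(0) phi_1 = gamma(1):
  phi_hat_1 = gamma(1) / gamma(0) = -0.2393 / 2.0282 = -0.1180.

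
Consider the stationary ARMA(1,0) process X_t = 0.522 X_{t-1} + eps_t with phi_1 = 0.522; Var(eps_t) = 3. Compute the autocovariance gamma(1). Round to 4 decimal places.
\gamma(1) = 2.1525

Multiply the model equation by X_{t-k} and take expectations. With theta_0 = psi_0 = 1 and psi_j the MA(infinity) weights, this gives
  gamma(k) - sum_i phi_i gamma(k-i) = c_k,
  c_k = sigma^2 * sum_{j=k..q} theta_j psi_{j-k}   (c_k = 0 for k > q),
using gamma(-m) = gamma(m).
Pure AR (q = 0): c_0 = sigma^2 = 3, c_k = 0 for k >= 1.
Equations for k = 0 and k = 1 (AR order 1):
  gamma(0) = phi_1 gamma(1) + c_0
  gamma(1) = phi_1 gamma(0) + c_1
Substituting the second into the first: gamma(0) (1 - phi_1^2) = c_0 + phi_1 c_1, so
  gamma(0) = c_0 / (1 - phi_1^2) = 3 / (1 - (0.522)^2) = 3 / 0.727516 = 4.123621.
  gamma(1) = phi_1 gamma(0) = (0.522)(4.123621) = 2.15253.
Therefore gamma(1) = 2.1525 (to 4 decimal places).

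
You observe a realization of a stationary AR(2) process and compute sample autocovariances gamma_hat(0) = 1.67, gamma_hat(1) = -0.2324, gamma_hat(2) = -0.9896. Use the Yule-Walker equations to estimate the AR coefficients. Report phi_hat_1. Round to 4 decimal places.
\hat\phi_{1} = -0.2260

The Yule-Walker equations for an AR(p) process read, in matrix form,
  Gamma_p phi = r_p,   with   (Gamma_p)_{ij} = gamma(|i - j|),
                       (r_p)_i = gamma(i),   i,j = 1..p.
Substitute the sample gammas (Toeplitz matrix and right-hand side of size 2):
  Gamma_p = [[1.67, -0.2324], [-0.2324, 1.67]]
  r_p     = [-0.2324, -0.9896]
Written out:
  1.67 phi_1 - 0.2324 phi_2 = -0.2324
  -0.2324 phi_1 + 1.67 phi_2 = -0.9896
Solve by Cramer's rule:
  det = gamma(0)^2 - gamma(1)^2 = (1.67)^2 - (-0.2324)^2 = 2.7889 - 0.05400976 = 2.73489024
  phi_hat_1 = [gamma(1) gamma(0) - gamma(1) gamma(2)] / det = [(-0.2324)(1.67) - (-0.2324)(-0.9896)] / 2.73489024 = -0.61809104 / 2.73489024 = -0.226
  phi_hat_2 = [gamma(0) gamma(2) - gamma(1)^2] / det = [(1.67)(-0.9896) - (-0.2324)^2] / 2.73489024 = -1.70664176 / 2.73489024 = -0.624
So phi_hat = [-0.2260, -0.6240].
Therefore phi_hat_1 = -0.2260.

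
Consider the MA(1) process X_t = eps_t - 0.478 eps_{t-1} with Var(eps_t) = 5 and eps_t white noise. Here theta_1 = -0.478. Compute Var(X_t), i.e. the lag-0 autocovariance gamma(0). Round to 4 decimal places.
\gamma(0) = 6.1424

For an MA(q) process X_t = eps_t + sum_i theta_i eps_{t-i} with
Var(eps_t) = sigma^2, the variance is
  gamma(0) = sigma^2 * (1 + sum_i theta_i^2).
  sum_i theta_i^2 = (-0.478)^2 = 0.228484.
  gamma(0) = 5 * (1 + 0.228484) = 5 * 1.228484 = 6.14242, which rounds to 6.1424.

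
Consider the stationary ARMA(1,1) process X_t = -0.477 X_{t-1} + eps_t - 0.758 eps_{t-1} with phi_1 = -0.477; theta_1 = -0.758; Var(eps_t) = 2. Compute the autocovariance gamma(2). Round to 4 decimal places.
\gamma(2) = 2.0767

Multiply the model equation by X_{t-k} and take expectations. With theta_0 = psi_0 = 1 and psi_j the MA(infinity) weights, this gives
  gamma(k) - sum_i phi_i gamma(k-i) = c_k,
  c_k = sigma^2 * sum_{j=k..q} theta_j psi_{j-k}   (c_k = 0 for k > q),
using gamma(-m) = gamma(m).
psi-weights needed (psi_j = theta_j + sum_i phi_i psi_{j-i}):
  psi_1 = theta_1 + phi_1 = -0.758 + (-0.477) = -1.235
Right-hand sides:
  c_0 = sigma^2 (1 + theta_1 psi_1) = 2 * (1 + (-0.758)(-1.235)) = 2 * 1.93613 = 3.87226
  c_1 = sigma^2 theta_1 = 2 * (-0.758) = -1.516
  c_2 = 0
Equations for k = 0 and k = 1 (AR order 1):
  gamma(0) = phi_1 gamma(1) + c_0
  gamma(1) = phi_1 gamma(0) + c_1
Substituting the second into the first: gamma(0) (1 - phi_1^2) = c_0 + phi_1 c_1, so
  gamma(0) = (c_0 + phi_1 c_1) / (1 - phi_1^2) = (3.87226 + (-0.477)(-1.516)) / (1 - (-0.477)^2) = 4.595392 / 0.772471 = 5.948951.
  gamma(1) = phi_1 gamma(0) + c_1 = (-0.477)(5.948951) + (-1.516) = -4.35365.
For k = 2 (> q): gamma(2) = phi_1 gamma(1) = (-0.477)(-4.35365) = 2.076691.
Therefore gamma(2) = 2.0767 (to 4 decimal places).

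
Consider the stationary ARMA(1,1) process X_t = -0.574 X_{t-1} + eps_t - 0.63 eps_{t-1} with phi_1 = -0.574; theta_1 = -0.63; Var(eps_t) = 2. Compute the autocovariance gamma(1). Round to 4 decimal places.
\gamma(1) = -4.8899

Multiply the model equation by X_{t-k} and take expectations. With theta_0 = psi_0 = 1 and psi_j the MA(infinity) weights, this gives
  gamma(k) - sum_i phi_i gamma(k-i) = c_k,
  c_k = sigma^2 * sum_{j=k..q} theta_j psi_{j-k}   (c_k = 0 for k > q),
using gamma(-m) = gamma(m).
psi-weights needed (psi_j = theta_j + sum_i phi_i psi_{j-i}):
  psi_1 = theta_1 + phi_1 = -0.63 + (-0.574) = -1.204
Right-hand sides:
  c_0 = sigma^2 (1 + theta_1 psi_1) = 2 * (1 + (-0.63)(-1.204)) = 2 * 1.75852 = 3.51704
  c_1 = sigma^2 theta_1 = 2 * (-0.63) = -1.26
  c_2 = 0
Equations for k = 0 and k = 1 (AR order 1):
  gamma(0) = phi_1 gamma(1) + c_0
  gamma(1) = phi_1 gamma(0) + c_1
Substituting the second into the first: gamma(0) (1 - phi_1^2) = c_0 + phi_1 c_1, so
  gamma(0) = (c_0 + phi_1 c_1) / (1 - phi_1^2) = (3.51704 + (-0.574)(-1.26)) / (1 - (-0.574)^2) = 4.24028 / 0.670524 = 6.32383.
  gamma(1) = phi_1 gamma(0) + c_1 = (-0.574)(6.32383) + (-1.26) = -4.889879.
Therefore gamma(1) = -4.8899 (to 4 decimal places).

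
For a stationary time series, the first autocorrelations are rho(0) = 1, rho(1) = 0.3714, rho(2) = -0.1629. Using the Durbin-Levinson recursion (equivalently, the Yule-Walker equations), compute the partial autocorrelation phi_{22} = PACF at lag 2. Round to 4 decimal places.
\phi_{22} = -0.3490

The PACF at lag k is phi_{kk}, the last component of the solution
to the Yule-Walker system G_k phi = r_k where
  (G_k)_{ij} = rho(|i - j|), (r_k)_i = rho(i), i,j = 1..k.
Equivalently, Durbin-Levinson gives phi_{kk} iteratively:
  phi_{11} = rho(1)
  phi_{kk} = [rho(k) - sum_{j=1..k-1} phi_{k-1,j} rho(k-j)]
            / [1 - sum_{j=1..k-1} phi_{k-1,j} rho(j)],
  phi_{k,j} = phi_{k-1,j} - phi_{kk} phi_{k-1,k-j},  j = 1..k-1.
Step k = 1:
  phi_11 = rho(1) = 0.3714.
Step k = 2:
  phi_22 = [rho(2) - phi_11 rho(1)] / [1 - phi_11 rho(1)] = [-0.1629 - (0.3714)(0.3714)] / [1 - (0.3714)(0.3714)]
         = -0.30083796 / 0.86206204 = -0.349.
Therefore phi_{22} = -0.3490.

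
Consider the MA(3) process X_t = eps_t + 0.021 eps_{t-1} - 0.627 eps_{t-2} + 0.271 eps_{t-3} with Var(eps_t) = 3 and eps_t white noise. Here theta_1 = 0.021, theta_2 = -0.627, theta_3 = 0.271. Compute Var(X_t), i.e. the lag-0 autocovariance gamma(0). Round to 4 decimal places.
\gamma(0) = 4.4010

For an MA(q) process X_t = eps_t + sum_i theta_i eps_{t-i} with
Var(eps_t) = sigma^2, the variance is
  gamma(0) = sigma^2 * (1 + sum_i theta_i^2).
  sum_i theta_i^2 = (0.021)^2 + (-0.627)^2 + (0.271)^2 = 0.000441 + 0.393129 + 0.073441 = 0.467011.
  gamma(0) = 3 * (1 + 0.467011) = 3 * 1.467011 = 4.401033, which rounds to 4.4010.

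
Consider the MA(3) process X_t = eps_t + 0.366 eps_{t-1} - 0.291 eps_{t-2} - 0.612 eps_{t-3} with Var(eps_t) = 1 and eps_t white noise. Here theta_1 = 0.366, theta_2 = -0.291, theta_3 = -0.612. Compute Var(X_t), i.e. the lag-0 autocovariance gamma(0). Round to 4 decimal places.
\gamma(0) = 1.5932

For an MA(q) process X_t = eps_t + sum_i theta_i eps_{t-i} with
Var(eps_t) = sigma^2, the variance is
  gamma(0) = sigma^2 * (1 + sum_i theta_i^2).
  sum_i theta_i^2 = (0.366)^2 + (-0.291)^2 + (-0.612)^2 = 0.133956 + 0.084681 + 0.374544 = 0.593181.
  gamma(0) = 1 * (1 + 0.593181) = 1 * 1.593181 = 1.593181, which rounds to 1.5932.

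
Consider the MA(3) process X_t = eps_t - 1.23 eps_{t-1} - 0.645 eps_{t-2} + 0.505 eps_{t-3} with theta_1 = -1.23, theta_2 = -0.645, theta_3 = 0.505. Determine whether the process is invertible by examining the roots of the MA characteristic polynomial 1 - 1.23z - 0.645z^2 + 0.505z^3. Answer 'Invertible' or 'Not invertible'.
\text{Not invertible}

The MA(q) characteristic polynomial is P(z) = 1 - 1.23z - 0.645z^2 + 0.505z^3.
Invertibility requires all roots to lie outside the unit circle, i.e. |z| > 1 for every root.
Degree 3: look for a simple real root z0 first, then factor out (1 - z/z0) and solve the remaining quadratic.
Testing z0 = 2: P(2) = 1 + (-1.23)(2) + (-0.645)(2)^2 + (0.505)(2)^3
  = 1 + (-2.46) + (-2.58) + (4.04) = 0.  So z_0 = 2 is a root, |z_0| = 2.
Divide out the factor (1 - 0.5 z) = (1 - z/z0) (since 1/z0 = 0.5):
  P(z) = (1 - 0.5 z)(1 + (-0.73) z + (-1.01) z^2)
  [check: z-coef -0.73 - (0.5) = -1.23; z^2-coef -1.01 - (0.5)(-0.73) = -0.645; z^3-coef -(0.5)(-1.01) = 0.505.]
Remaining roots from the quadratic factor 1 + (-0.73) z + (-1.01) z^2:
  Set 1 + (-0.73) z + (-1.01) z^2 = 0, i.e. a z^2 + b z + c = 0 with a = -1.01, b = -0.73, c = 1.
  Discriminant D = b^2 - 4ac = (-0.73)^2 - 4*(-1.01)*1 = 0.5329 - (-4.04) = 4.5729.
  D >= 0, so the roots are real: z = (-b +/- sqrt(D)) / (2a) = (0.73 +/- 2.138434) / (-2.02).
    z_1 = (0.73 + 2.138434) / (-2.02) = -1.42,   |z_1| = 1.42.
    z_2 = (0.73 - 2.138434) / (-2.02) = 0.6972,   |z_2| = 0.6972.
Moduli of all roots: 2.0000, 1.4200, 0.6972.
All moduli strictly greater than 1? No.
Verdict: Not invertible.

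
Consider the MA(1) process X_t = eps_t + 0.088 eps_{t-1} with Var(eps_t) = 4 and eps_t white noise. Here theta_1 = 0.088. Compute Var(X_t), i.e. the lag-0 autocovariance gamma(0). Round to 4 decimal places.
\gamma(0) = 4.0310

For an MA(q) process X_t = eps_t + sum_i theta_i eps_{t-i} with
Var(eps_t) = sigma^2, the variance is
  gamma(0) = sigma^2 * (1 + sum_i theta_i^2).
  sum_i theta_i^2 = (0.088)^2 = 0.007744.
  gamma(0) = 4 * (1 + 0.007744) = 4 * 1.007744 = 4.030976, which rounds to 4.0310.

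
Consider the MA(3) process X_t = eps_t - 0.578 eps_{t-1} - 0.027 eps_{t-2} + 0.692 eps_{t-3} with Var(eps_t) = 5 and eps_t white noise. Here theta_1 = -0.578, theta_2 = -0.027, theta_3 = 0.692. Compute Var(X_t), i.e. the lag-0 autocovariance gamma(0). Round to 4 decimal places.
\gamma(0) = 9.0684

For an MA(q) process X_t = eps_t + sum_i theta_i eps_{t-i} with
Var(eps_t) = sigma^2, the variance is
  gamma(0) = sigma^2 * (1 + sum_i theta_i^2).
  sum_i theta_i^2 = (-0.578)^2 + (-0.027)^2 + (0.692)^2 = 0.334084 + 0.000729 + 0.478864 = 0.813677.
  gamma(0) = 5 * (1 + 0.813677) = 5 * 1.813677 = 9.068385, which rounds to 9.0684.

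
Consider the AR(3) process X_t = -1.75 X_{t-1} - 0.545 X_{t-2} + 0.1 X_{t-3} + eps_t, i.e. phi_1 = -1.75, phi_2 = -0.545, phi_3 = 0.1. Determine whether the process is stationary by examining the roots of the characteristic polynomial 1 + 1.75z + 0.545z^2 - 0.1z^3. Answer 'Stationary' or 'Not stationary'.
\text{Not stationary}

The AR(p) characteristic polynomial is P(z) = 1 + 1.75z + 0.545z^2 - 0.1z^3.
Stationarity requires all roots to lie outside the unit circle, i.e. |z| > 1 for every root.
Degree 3: look for a simple real root z0 first, then factor out (1 - z/z0) and solve the remaining quadratic.
Testing z0 = -0.8: P(-0.8) = 1 + (1.75)(-0.8) + (0.545)(-0.8)^2 + (-0.1)(-0.8)^3
  = 1 + (-1.4) + (0.3488) + (0.0512) = 0.  So z_0 = -0.8 is a root, |z_0| = 0.8.
Divide out the factor (1 + 1.25 z) = (1 - z/z0) (since 1/z0 = -1.25):
  P(z) = (1 + 1.25 z)(1 + (0.5) z + (-0.08) z^2)
  [check: z-coef 0.5 - (-1.25) = 1.75; z^2-coef -0.08 - (-1.25)(0.5) = 0.545; z^3-coef -(-1.25)(-0.08) = -0.1.]
Remaining roots from the quadratic factor 1 + (0.5) z + (-0.08) z^2:
  Set 1 + (0.5) z + (-0.08) z^2 = 0, i.e. a z^2 + b z + c = 0 with a = -0.08, b = 0.5, c = 1.
  Discriminant D = b^2 - 4ac = (0.5)^2 - 4*(-0.08)*1 = 0.25 - (-0.32) = 0.57.
  D >= 0, so the roots are real: z = (-b +/- sqrt(D)) / (2a) = (-0.5 +/- 0.754983) / (-0.16).
    z_1 = (-0.5 + 0.754983) / (-0.16) = -1.5936,   |z_1| = 1.5936.
    z_2 = (-0.5 - 0.754983) / (-0.16) = 7.8436,   |z_2| = 7.8436.
Moduli of all roots: 0.8000, 1.5936, 7.8436.
All moduli strictly greater than 1? No.
Verdict: Not stationary.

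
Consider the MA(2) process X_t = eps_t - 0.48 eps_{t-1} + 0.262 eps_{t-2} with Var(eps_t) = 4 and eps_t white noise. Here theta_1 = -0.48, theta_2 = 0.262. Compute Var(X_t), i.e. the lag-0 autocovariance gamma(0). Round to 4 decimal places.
\gamma(0) = 5.1962

For an MA(q) process X_t = eps_t + sum_i theta_i eps_{t-i} with
Var(eps_t) = sigma^2, the variance is
  gamma(0) = sigma^2 * (1 + sum_i theta_i^2).
  sum_i theta_i^2 = (-0.48)^2 + (0.262)^2 = 0.2304 + 0.068644 = 0.299044.
  gamma(0) = 4 * (1 + 0.299044) = 4 * 1.299044 = 5.196176, which rounds to 5.1962.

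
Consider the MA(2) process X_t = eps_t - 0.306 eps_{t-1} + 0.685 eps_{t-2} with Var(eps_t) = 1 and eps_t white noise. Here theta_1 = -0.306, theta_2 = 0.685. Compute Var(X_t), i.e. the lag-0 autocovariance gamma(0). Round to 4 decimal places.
\gamma(0) = 1.5629

For an MA(q) process X_t = eps_t + sum_i theta_i eps_{t-i} with
Var(eps_t) = sigma^2, the variance is
  gamma(0) = sigma^2 * (1 + sum_i theta_i^2).
  sum_i theta_i^2 = (-0.306)^2 + (0.685)^2 = 0.093636 + 0.469225 = 0.562861.
  gamma(0) = 1 * (1 + 0.562861) = 1 * 1.562861 = 1.562861, which rounds to 1.5629.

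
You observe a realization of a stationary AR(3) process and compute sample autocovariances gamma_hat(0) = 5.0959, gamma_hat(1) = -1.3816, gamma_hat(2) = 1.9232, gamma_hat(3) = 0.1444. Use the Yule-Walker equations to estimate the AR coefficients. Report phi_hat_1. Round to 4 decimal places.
\hat\phi_{1} = -0.2560

The Yule-Walker equations for an AR(p) process read, in matrix form,
  Gamma_p phi = r_p,   with   (Gamma_p)_{ij} = gamma(|i - j|),
                       (r_p)_i = gamma(i),   i,j = 1..p.
Substitute the sample gammas (Toeplitz matrix and right-hand side of size 3):
  Gamma_p = [[5.0959, -1.3816, 1.9232], [-1.3816, 5.0959, -1.3816], [1.9232, -1.3816, 5.0959]]
  r_p     = [-1.3816, 1.9232, 0.1444]
Written out (R1..R3):
  (R1) 5.0959 phi_1 - 1.3816 phi_2 + 1.9232 phi_3 = -1.3816
  (R2) -1.3816 phi_1 + 5.0959 phi_2 - 1.3816 phi_3 = 1.9232
  (R3) 1.9232 phi_1 - 1.3816 phi_2 + 5.0959 phi_3 = 0.1444
Gaussian elimination:
  R2 <- R2 - (-1.3816/5.0959) R1 = R2 - (-0.27112) R1:  4.721321 phi_2 - 0.860182 phi_3 = 1.548621
  R3 <- R3 - (1.9232/5.0959) R1 = R3 - (0.377401) R1:  -0.860182 phi_2 + 4.370082 phi_3 = 0.665818
  R3 <- R3 - (-0.860182/4.721321) R2 = R3 - (-0.182191) R2:  4.213364 phi_3 = 0.947963
Back-substitution:
  phi_hat_3 = 0.947963 / 4.213364 = 0.224989
  phi_hat_2 = (1.548621 - (-0.860182)(0.224989)) / 4.721321 = 0.368997
  phi_hat_1 = (-1.3816 - (-1.3816)(0.368997) - (1.9232)(0.224989)) / 5.0959 = -0.255989
So phi_hat = [-0.2560, 0.3690, 0.2250].
Therefore phi_hat_1 = -0.2560.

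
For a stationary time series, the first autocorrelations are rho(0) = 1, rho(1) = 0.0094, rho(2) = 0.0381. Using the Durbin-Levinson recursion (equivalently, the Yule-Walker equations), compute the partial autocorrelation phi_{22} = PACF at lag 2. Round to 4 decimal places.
\phi_{22} = 0.0380

The PACF at lag k is phi_{kk}, the last component of the solution
to the Yule-Walker system G_k phi = r_k where
  (G_k)_{ij} = rho(|i - j|), (r_k)_i = rho(i), i,j = 1..k.
Equivalently, Durbin-Levinson gives phi_{kk} iteratively:
  phi_{11} = rho(1)
  phi_{kk} = [rho(k) - sum_{j=1..k-1} phi_{k-1,j} rho(k-j)]
            / [1 - sum_{j=1..k-1} phi_{k-1,j} rho(j)],
  phi_{k,j} = phi_{k-1,j} - phi_{kk} phi_{k-1,k-j},  j = 1..k-1.
Step k = 1:
  phi_11 = rho(1) = 0.0094.
Step k = 2:
  phi_22 = [rho(2) - phi_11 rho(1)] / [1 - phi_11 rho(1)] = [0.0381 - (0.0094)(0.0094)] / [1 - (0.0094)(0.0094)]
         = 0.03801164 / 0.99991164 = 0.038.
Therefore phi_{22} = 0.0380.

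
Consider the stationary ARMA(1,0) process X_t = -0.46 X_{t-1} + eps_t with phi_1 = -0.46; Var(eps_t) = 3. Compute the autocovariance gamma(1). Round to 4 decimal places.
\gamma(1) = -1.7504

Multiply the model equation by X_{t-k} and take expectations. With theta_0 = psi_0 = 1 and psi_j the MA(infinity) weights, this gives
  gamma(k) - sum_i phi_i gamma(k-i) = c_k,
  c_k = sigma^2 * sum_{j=k..q} theta_j psi_{j-k}   (c_k = 0 for k > q),
using gamma(-m) = gamma(m).
Pure AR (q = 0): c_0 = sigma^2 = 3, c_k = 0 for k >= 1.
Equations for k = 0 and k = 1 (AR order 1):
  gamma(0) = phi_1 gamma(1) + c_0
  gamma(1) = phi_1 gamma(0) + c_1
Substituting the second into the first: gamma(0) (1 - phi_1^2) = c_0 + phi_1 c_1, so
  gamma(0) = c_0 / (1 - phi_1^2) = 3 / (1 - (-0.46)^2) = 3 / 0.7884 = 3.805175.
  gamma(1) = phi_1 gamma(0) = (-0.46)(3.805175) = -1.750381.
Therefore gamma(1) = -1.7504 (to 4 decimal places).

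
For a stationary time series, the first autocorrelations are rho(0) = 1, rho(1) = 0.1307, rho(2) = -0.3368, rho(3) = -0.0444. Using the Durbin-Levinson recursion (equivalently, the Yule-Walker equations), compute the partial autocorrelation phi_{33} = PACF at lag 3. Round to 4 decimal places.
\phi_{33} = 0.0731

The PACF at lag k is phi_{kk}, the last component of the solution
to the Yule-Walker system G_k phi = r_k where
  (G_k)_{ij} = rho(|i - j|), (r_k)_i = rho(i), i,j = 1..k.
Equivalently, Durbin-Levinson gives phi_{kk} iteratively:
  phi_{11} = rho(1)
  phi_{kk} = [rho(k) - sum_{j=1..k-1} phi_{k-1,j} rho(k-j)]
            / [1 - sum_{j=1..k-1} phi_{k-1,j} rho(j)],
  phi_{k,j} = phi_{k-1,j} - phi_{kk} phi_{k-1,k-j},  j = 1..k-1.
Step k = 1:
  phi_11 = rho(1) = 0.1307.
Step k = 2:
  phi_22 = [rho(2) - phi_11 rho(1)] / [1 - phi_11 rho(1)] = [-0.3368 - (0.1307)(0.1307)] / [1 - (0.1307)(0.1307)]
         = -0.35388249 / 0.98291751 = -0.360033.
  Update: phi_21 = phi_11 - phi_22 phi_11 = 0.1307 - (-0.360033)(0.1307) = 0.177756.
Step k = 3:
  phi_33 = [rho(3) - phi_21 rho(2) - phi_22 rho(1)] / [1 - phi_21 rho(1) - phi_22 rho(2)]
    numerator   = -0.0444 - (0.177756)(-0.3368) - (-0.360033)(0.1307) = 0.06252459
    denominator = 1 - (0.177756)(0.1307) - (-0.360033)(-0.3368) = 0.85550823
  phi_33 = 0.06252459 / 0.85550823 = 0.0731.
Therefore phi_{33} = 0.0731.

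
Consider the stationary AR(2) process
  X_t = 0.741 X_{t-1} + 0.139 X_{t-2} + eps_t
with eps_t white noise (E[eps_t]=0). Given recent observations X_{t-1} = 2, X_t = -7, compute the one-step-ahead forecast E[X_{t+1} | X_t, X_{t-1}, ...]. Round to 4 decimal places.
E[X_{t+1} \mid \mathcal F_t] = -4.9090

For an AR(p) model X_t = c + sum_i phi_i X_{t-i} + eps_t, the
one-step-ahead conditional mean is
  E[X_{t+1} | X_t, ...] = c + sum_i phi_i X_{t+1-i}.
Substitute known values:
  E[X_{t+1} | ...] = (0.741) * (-7) + (0.139) * (2)
                   = -4.9090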